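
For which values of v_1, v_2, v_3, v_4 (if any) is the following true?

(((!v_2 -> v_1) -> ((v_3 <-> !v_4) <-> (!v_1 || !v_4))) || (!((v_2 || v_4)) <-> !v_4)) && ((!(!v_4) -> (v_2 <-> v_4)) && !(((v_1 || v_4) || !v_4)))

The conjunct !(((v_1 || v_4) || !v_4)) is unsatisfiable on its own:
  v_1=F, v_4=F: evaluates to False.
  v_1=F, v_4=T: evaluates to False.
  v_1=T, v_4=F: evaluates to False.
  v_1=T, v_4=T: evaluates to False.
So the whole conjunction is unsatisfiable.

The formula is unsatisfiable.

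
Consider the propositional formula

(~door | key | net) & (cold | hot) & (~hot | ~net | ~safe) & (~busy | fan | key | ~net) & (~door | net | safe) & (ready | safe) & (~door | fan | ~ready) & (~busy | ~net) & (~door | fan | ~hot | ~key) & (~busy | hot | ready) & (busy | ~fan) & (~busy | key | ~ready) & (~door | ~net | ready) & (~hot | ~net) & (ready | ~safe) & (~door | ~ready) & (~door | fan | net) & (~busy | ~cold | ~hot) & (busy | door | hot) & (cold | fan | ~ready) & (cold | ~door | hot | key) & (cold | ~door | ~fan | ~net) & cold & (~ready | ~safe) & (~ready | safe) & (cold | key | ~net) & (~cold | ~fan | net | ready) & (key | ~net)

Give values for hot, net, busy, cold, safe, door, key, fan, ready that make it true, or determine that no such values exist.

The formula is unsatisfiable.

Case safe = True:
  (ready | ~safe) forces ready = True.
  Clause (~ready | ~safe) is falsified — contradiction.
Case safe = False:
  (ready | safe) forces ready = True.
  Clause (~ready | safe) is falsified — contradiction.
Both cases fail, so the formula is unsatisfiable.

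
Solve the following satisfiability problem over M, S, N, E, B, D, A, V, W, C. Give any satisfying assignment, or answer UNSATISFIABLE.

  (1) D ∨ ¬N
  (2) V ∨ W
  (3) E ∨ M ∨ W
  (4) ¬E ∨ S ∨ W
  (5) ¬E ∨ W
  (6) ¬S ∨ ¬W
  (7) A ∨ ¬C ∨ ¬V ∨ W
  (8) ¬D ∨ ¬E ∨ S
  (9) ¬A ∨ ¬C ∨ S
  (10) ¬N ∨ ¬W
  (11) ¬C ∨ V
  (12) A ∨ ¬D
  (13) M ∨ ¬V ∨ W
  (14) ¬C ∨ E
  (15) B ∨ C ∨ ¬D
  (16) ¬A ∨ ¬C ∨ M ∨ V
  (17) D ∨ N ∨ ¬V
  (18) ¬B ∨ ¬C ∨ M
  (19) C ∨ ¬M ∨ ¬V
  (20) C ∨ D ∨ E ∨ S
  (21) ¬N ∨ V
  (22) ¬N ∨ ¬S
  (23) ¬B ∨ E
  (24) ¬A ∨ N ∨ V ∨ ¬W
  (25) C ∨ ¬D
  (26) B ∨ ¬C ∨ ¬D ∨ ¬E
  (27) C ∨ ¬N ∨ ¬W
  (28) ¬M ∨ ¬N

Set M = False.
Set S = False.
Try N = True:
  (D ∨ ¬N) forces D = True.
  (¬D ∨ ¬E ∨ S) forces E = False.
  (E ∨ M ∨ W) forces W = True.
  clause (¬N ∨ ¬W) is falsified — backtrack.
So N = False.
Set E = True.
  then (¬E ∨ S ∨ W) forces W = True.
  then (¬D ∨ ¬E ∨ S) forces D = False.
  then (D ∨ N ∨ ¬V) forces V = False.
  then (¬A ∨ N ∨ V ∨ ¬W) forces A = False.
  then (¬C ∨ V) forces C = False.
Set B = False.
All clauses satisfied.

M = False, S = False, N = False, E = True, B = False, D = False, A = False, V = False, W = True, C = False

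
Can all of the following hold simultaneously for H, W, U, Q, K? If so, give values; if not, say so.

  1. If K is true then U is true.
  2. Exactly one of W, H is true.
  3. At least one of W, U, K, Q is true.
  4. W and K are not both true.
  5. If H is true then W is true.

H: False; W: True; U: True; Q: False; K: False

  (1) K=F ⇒ U: vacuous ✓
  (2) {W, H}: 1 true — exactly one ✓
  (3) {W, U, K, Q}: 2 true — at least one ✓
  (4) W=T, K=F — not both ✓
  (5) H=F ⇒ W: vacuous ✓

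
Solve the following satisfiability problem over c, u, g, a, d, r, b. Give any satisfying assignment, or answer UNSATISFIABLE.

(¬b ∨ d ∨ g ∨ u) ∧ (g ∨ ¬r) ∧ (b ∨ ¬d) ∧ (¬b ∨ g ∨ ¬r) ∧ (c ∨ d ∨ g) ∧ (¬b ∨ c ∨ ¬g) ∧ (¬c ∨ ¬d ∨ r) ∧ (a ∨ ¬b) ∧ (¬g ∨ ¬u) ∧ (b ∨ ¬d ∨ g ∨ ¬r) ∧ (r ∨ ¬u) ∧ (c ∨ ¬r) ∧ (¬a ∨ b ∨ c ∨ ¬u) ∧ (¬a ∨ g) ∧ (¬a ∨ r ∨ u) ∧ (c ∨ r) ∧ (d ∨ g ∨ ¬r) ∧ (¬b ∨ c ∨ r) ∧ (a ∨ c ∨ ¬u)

c = True; u = False; g = True; a = True; d = False; r = True; b = True

Set c = True.
Try u = True:
  (¬g ∨ ¬u) forces g = False.
  (g ∨ ¬r) forces r = False.
  clause (r ∨ ¬u) is falsified — backtrack.
So u = False.
Set g = True.
Set a = True.
  then (¬a ∨ r ∨ u) forces r = True.
Set d = False.
Set b = True.
All clauses satisfied.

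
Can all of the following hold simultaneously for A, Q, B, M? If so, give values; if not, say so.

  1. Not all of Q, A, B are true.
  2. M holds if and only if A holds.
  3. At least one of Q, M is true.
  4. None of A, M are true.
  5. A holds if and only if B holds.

A = False, Q = True, B = False, M = False

  (1) {Q, A, B}: 1/3 true — not all ✓
  (2) M=F, A=F — same ✓
  (3) {Q, M}: 1 true — at least one ✓
  (4) {A, M}: 0 true — none ✓
  (5) A=F, B=F — same ✓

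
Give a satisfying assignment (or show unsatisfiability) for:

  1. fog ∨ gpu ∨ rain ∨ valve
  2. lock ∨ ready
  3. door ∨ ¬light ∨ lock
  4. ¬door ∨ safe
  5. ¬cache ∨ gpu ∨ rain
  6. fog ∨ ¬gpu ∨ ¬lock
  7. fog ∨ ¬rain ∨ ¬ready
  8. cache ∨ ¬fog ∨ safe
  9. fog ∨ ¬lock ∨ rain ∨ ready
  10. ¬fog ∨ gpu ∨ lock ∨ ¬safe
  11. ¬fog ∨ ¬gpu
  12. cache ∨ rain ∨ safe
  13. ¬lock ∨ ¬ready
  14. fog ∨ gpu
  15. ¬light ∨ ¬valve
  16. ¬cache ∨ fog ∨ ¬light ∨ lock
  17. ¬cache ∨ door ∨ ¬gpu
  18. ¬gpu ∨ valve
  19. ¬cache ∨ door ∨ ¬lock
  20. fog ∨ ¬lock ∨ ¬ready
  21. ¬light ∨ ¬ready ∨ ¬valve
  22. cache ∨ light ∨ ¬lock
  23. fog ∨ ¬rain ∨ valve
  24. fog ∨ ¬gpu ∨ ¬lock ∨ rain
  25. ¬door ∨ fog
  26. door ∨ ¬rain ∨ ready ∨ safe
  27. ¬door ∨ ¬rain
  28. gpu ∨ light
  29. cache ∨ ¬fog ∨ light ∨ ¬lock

Set door = False.
Set light = True.
  then (door ∨ ¬light ∨ lock) forces lock = True.
  then (¬lock ∨ ¬ready) forces ready = False.
  then (¬light ∨ ¬valve) forces valve = False.
  then (¬gpu ∨ valve) forces gpu = False.
  then (¬cache ∨ door ∨ ¬lock) forces cache = False.
  then (fog ∨ gpu) forces fog = True.
  then (cache ∨ ¬fog ∨ safe) forces safe = True.
Set rain = False.
All clauses satisfied.

door=F; light=T; lock=T; cache=F; fog=T; gpu=F; safe=T; ready=F; rain=F; valve=F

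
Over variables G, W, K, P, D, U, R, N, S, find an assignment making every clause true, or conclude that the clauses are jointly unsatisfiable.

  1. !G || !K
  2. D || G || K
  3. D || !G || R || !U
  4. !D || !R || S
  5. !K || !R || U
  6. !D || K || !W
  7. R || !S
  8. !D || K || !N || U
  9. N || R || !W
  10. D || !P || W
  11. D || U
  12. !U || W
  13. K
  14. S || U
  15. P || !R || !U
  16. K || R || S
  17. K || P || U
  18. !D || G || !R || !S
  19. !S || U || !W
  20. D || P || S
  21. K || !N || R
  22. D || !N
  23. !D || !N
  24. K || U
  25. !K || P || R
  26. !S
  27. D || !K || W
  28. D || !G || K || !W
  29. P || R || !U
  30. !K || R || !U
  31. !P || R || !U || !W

G = False, W = True, K = True, P = True, D = False, U = True, R = True, N = False, S = False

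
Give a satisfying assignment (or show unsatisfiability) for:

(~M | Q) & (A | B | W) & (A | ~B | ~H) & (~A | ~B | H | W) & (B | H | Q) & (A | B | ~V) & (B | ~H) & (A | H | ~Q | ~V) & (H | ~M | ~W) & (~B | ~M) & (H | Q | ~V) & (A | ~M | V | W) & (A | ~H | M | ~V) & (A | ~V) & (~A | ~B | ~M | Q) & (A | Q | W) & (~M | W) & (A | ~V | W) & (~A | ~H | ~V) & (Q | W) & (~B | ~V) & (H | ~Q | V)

H = True, M = False, W = True, B = True, A = True, V = False, Q = True

Set H = True.
  then (B | ~H) forces B = True.
  then (~B | ~M) forces M = False.
  then (~B | ~V) forces V = False.
  then (A | ~B | ~H) forces A = True.
Set W = True.
Set Q = True.
All clauses satisfied.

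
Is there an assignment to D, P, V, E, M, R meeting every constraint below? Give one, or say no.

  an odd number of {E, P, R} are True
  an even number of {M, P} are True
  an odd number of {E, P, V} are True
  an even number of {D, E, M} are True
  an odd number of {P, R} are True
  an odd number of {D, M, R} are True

D = False, P = False, V = True, E = False, M = False, R = True

{E, P, R}: 1 true → odd ✓
{M, P}: 0 true → even ✓
{E, P, V}: 1 true → odd ✓
{D, E, M}: 0 true → even ✓
{P, R}: 1 true → odd ✓
{D, M, R}: 1 true → odd ✓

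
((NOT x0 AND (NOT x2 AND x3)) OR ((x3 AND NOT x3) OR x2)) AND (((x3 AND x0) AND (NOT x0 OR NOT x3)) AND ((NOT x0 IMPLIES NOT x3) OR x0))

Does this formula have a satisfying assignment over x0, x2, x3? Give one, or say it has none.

Case x0 = True: the formula simplifies to ((x3 AND NOT x3) OR x2) AND (x3 AND NOT x3).
  x3 = True: the conjunct NOT x3 is False.
  x3 = False: the conjunct x3 is False.
Case x0 = False: the conjunct x0 is False.
Both cases fail — unsatisfiable.

UNSATISFIABLE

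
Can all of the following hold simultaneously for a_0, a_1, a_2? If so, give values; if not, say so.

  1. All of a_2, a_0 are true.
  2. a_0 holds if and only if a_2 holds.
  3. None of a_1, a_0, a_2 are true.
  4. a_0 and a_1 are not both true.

Case a_0 = True:
  Constraint (3) is violated (a_0=T) — contradiction.
Case a_0 = False:
  Constraint (1) is violated (a_0=F) — contradiction.
Both cases fail — unsatisfiable.

Unsatisfiable — no assignment works.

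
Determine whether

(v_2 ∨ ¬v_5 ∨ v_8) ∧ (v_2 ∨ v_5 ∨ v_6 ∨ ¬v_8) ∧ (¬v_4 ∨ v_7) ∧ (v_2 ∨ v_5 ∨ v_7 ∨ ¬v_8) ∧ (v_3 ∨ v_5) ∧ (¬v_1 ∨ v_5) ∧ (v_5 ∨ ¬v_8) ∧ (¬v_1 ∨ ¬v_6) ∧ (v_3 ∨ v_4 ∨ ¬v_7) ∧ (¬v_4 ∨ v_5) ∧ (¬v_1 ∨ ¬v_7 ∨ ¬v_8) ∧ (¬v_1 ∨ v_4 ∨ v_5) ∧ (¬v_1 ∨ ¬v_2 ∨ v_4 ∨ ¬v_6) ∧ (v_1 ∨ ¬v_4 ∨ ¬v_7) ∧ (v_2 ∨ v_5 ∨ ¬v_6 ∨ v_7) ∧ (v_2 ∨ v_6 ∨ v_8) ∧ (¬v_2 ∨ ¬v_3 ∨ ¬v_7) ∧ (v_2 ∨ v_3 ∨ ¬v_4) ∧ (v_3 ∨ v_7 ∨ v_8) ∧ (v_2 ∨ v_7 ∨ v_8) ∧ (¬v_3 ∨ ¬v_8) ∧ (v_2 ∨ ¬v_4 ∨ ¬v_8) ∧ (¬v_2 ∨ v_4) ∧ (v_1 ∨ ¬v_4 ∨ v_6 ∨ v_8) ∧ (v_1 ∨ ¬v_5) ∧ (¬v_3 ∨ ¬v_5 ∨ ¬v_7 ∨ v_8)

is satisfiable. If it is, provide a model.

v_1: True, v_2: True, v_3: False, v_4: True, v_5: True, v_6: False, v_7: True, v_8: False

Set v_1 = True.
  then (¬v_1 ∨ v_5) forces v_5 = True.
  then (¬v_1 ∨ ¬v_6) forces v_6 = False.
Set v_2 = True.
  then (¬v_2 ∨ v_4) forces v_4 = True.
  then (¬v_4 ∨ v_7) forces v_7 = True.
  then (¬v_1 ∨ ¬v_7 ∨ ¬v_8) forces v_8 = False.
  then (¬v_2 ∨ ¬v_3 ∨ ¬v_7) forces v_3 = False.
All clauses satisfied.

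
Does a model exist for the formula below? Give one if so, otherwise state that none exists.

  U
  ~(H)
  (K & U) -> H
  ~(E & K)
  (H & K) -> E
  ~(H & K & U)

Unit clause (U) forces U = True.
Unit clause (~H) forces H = False.
In (H | ~K | ~U) only ~K is left, so K = False.
Set E = False.
Check each clause:
  (U): U holds.
  (~H): ~H holds.
  (~H | ~K | ~U): ~H holds.
  (H | ~K | ~U): ~K holds.
  (E | ~H | ~K): ~H holds.
  (~E | ~K): ~E holds.
All clauses satisfied.

K = False, U = True, H = False, E = False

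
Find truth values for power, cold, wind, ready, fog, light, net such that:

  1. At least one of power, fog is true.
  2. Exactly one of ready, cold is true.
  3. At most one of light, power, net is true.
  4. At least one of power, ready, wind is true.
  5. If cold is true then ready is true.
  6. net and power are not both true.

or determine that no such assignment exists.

power = True; cold = False; wind = True; ready = True; fog = True; light = False; net = False

  (1) {power, fog}: 2 true — at least one ✓
  (2) {ready, cold}: 1 true — exactly one ✓
  (3) {light, power, net}: 1 true — at most one ✓
  (4) {power, ready, wind}: 3 true — at least one ✓
  (5) cold=F ⇒ ready: vacuous ✓
  (6) net=F, power=T — not both ✓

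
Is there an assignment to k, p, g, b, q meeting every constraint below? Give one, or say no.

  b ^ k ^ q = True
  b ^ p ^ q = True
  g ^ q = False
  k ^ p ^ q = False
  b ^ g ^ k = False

Adding constraints 1, 3, 5 mod 2: every variable appears an even number of times on the left, so the left side is 0.
But the right sides sum to 1 (mod 2). 0 ≠ 1 — the system is inconsistent.

No satisfying assignment exists.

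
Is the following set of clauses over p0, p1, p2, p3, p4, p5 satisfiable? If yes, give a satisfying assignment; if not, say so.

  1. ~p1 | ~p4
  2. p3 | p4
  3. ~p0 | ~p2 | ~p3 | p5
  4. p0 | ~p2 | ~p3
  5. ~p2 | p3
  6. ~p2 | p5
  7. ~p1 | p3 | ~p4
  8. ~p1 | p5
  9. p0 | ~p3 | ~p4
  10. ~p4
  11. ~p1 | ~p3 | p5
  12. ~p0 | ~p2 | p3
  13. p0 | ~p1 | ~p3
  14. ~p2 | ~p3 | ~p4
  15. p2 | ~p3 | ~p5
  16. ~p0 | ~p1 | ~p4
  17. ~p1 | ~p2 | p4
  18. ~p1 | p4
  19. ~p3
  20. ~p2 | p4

Case p3 = True:
  Clause (~p3) is falsified — contradiction.
Case p3 = False:
  (p3 | p4) forces p4 = True.
  Clause (~p4) is falsified — contradiction.
Both cases fail, so the formula is unsatisfiable.

UNSATISFIABLE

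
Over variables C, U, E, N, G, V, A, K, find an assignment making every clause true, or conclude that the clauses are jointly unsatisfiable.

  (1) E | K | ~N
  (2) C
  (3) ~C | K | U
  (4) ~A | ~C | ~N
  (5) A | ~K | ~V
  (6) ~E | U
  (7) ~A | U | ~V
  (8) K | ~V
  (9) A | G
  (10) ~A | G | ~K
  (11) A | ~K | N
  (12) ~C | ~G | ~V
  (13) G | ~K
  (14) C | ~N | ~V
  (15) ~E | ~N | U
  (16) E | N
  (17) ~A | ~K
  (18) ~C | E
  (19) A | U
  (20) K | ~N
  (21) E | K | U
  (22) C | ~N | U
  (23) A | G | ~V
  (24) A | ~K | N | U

Unit clause (C) forces C = True.
In (~C | E) only E is left, so E = True.
In (~E | U) only U is left, so U = True.
Set N = False.
Set G = True.
  then (~C | ~G | ~V) forces V = False.
Set A = True.
  then (~A | ~K) forces K = False.
All clauses satisfied.

C=T, U=T, E=T, N=F, G=T, V=F, A=T, K=F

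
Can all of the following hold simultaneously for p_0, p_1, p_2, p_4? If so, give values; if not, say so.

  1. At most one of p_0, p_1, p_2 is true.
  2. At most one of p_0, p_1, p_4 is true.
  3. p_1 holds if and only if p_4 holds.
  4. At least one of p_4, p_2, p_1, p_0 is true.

p_0 = True, p_1 = False, p_2 = False, p_4 = False

  (1) {p_0, p_1, p_2}: 1 true — at most one ✓
  (2) {p_0, p_1, p_4}: 1 true — at most one ✓
  (3) p_1=F, p_4=F — same ✓
  (4) {p_4, p_2, p_1, p_0}: 1 true — at least one ✓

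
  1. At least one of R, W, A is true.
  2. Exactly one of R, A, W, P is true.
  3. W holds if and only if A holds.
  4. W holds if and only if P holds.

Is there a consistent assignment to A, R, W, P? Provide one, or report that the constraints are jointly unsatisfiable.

A = False; R = True; W = False; P = False

  (1) {R, W, A}: 1 true — at least one ✓
  (2) {R, A, W, P}: 1 true — exactly one ✓
  (3) W=F, A=F — same ✓
  (4) W=F, P=F — same ✓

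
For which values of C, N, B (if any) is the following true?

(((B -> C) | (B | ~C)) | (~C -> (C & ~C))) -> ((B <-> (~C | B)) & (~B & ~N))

C = True, N = False, B = False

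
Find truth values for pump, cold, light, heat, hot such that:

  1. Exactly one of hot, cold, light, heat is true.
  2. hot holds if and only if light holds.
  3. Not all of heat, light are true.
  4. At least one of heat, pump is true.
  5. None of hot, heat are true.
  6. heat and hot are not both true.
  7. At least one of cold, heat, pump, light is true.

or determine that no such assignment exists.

pump = True, cold = True, light = False, heat = False, hot = False

  (1) {hot, cold, light, heat}: 1 true — exactly one ✓
  (2) hot=F, light=F — same ✓
  (3) {heat, light}: 0/2 true — not all ✓
  (4) {heat, pump}: 1 true — at least one ✓
  (5) {hot, heat}: 0 true — none ✓
  (6) heat=F, hot=F — not both ✓
  (7) {cold, heat, pump, light}: 2 true — at least one ✓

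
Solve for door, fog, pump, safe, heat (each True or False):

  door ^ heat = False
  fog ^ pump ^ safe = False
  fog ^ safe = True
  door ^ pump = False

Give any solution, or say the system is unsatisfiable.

door = True, fog = False, pump = True, safe = True, heat = True

door ^ heat = T ^ T = False ✓
fog ^ pump ^ safe = F ^ T ^ T = False ✓
fog ^ safe = F ^ T = True ✓
door ^ pump = T ^ T = False ✓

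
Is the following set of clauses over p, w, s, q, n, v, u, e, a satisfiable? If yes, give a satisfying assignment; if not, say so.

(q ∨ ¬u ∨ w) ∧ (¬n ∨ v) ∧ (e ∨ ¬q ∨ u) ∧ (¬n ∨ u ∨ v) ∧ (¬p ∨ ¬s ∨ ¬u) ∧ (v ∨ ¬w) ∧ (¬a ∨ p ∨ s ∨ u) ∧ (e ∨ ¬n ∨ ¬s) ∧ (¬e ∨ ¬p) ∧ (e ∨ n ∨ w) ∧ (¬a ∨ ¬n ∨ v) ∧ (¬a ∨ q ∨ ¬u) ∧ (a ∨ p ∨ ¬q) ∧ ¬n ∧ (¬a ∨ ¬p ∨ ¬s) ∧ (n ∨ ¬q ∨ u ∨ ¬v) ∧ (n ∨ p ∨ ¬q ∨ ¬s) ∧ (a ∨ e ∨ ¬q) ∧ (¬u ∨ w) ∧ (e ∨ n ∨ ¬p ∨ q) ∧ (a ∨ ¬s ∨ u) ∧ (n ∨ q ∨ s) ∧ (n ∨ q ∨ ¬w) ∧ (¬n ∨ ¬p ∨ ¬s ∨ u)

Unit clause (¬n) forces n = False.
Set p = False.
Set w = True.
  then (v ∨ ¬w) forces v = True.
  then (n ∨ q ∨ ¬w) forces q = True.
  then (a ∨ p ∨ ¬q) forces a = True.
  then (n ∨ ¬q ∨ u ∨ ¬v) forces u = True.
  then (n ∨ p ∨ ¬q ∨ ¬s) forces s = False.
Set e = True.
All clauses satisfied.

p = False, w = True, s = False, q = True, n = False, v = True, u = True, e = True, a = True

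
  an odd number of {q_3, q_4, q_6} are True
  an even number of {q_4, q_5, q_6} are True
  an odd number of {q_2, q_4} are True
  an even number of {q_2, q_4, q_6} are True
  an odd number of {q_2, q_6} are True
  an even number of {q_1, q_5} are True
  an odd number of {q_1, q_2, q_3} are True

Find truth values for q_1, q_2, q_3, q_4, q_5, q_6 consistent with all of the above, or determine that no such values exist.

q_1=F, q_2=F, q_3=T, q_4=T, q_5=F, q_6=T

{q_3, q_4, q_6}: 3 true → odd ✓
{q_4, q_5, q_6}: 2 true → even ✓
{q_2, q_4}: 1 true → odd ✓
{q_2, q_4, q_6}: 2 true → even ✓
{q_2, q_6}: 1 true → odd ✓
{q_1, q_5}: 0 true → even ✓
{q_1, q_2, q_3}: 1 true → odd ✓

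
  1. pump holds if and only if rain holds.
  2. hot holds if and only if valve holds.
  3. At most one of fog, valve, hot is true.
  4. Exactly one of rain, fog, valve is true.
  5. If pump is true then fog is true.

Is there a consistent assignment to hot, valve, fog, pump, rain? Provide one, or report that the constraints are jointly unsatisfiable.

hot = False, valve = False, fog = True, pump = False, rain = False

  (1) pump=F, rain=F — same ✓
  (2) hot=F, valve=F — same ✓
  (3) {fog, valve, hot}: 1 true — at most one ✓
  (4) {rain, fog, valve}: 1 true — exactly one ✓
  (5) pump=F ⇒ fog: vacuous ✓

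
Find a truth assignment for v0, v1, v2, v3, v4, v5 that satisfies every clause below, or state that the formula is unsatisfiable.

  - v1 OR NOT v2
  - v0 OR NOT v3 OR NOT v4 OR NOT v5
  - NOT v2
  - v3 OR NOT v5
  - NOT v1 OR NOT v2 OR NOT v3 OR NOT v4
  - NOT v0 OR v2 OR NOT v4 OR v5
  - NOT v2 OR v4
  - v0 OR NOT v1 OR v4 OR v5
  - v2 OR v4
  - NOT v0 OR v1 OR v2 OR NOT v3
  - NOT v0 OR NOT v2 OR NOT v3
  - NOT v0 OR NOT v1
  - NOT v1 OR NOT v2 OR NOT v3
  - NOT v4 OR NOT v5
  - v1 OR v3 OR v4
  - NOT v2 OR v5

v0 = False, v1 = False, v2 = False, v3 = True, v4 = True, v5 = False

Unit clause (NOT v2) forces v2 = False.
In (v2 OR v4) only v4 is left, so v4 = True.
In (NOT v4 OR NOT v5) only NOT v5 is left, so v5 = False.
In (NOT v0 OR v2 OR NOT v4 OR v5) only NOT v0 is left, so v0 = False.
Set v1 = False.
Set v3 = True.
All clauses satisfied.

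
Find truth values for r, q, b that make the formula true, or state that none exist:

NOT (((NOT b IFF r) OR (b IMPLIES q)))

r = True; q = False; b = True

  NOT (((NOT b IFF r) OR (b IMPLIES q))) = True
    (NOT b IFF r) OR (b IMPLIES q) = False
      NOT b IFF r = False
        NOT b = False
      b IMPLIES q = False
The formula evaluates to True.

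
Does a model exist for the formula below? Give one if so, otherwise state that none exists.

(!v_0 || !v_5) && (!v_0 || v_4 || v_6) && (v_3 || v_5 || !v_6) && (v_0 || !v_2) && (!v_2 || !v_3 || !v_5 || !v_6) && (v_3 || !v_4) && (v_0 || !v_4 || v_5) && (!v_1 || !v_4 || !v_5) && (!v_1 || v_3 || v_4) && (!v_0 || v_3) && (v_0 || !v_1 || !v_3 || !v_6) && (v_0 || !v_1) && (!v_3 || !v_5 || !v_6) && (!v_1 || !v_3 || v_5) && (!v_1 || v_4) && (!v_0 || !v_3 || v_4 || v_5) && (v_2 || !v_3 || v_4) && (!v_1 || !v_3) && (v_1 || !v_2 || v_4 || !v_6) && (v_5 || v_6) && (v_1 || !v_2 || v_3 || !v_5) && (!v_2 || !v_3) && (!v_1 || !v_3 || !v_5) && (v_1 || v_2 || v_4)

v_0=T, v_1=F, v_2=F, v_3=T, v_4=T, v_5=F, v_6=T

Set v_0 = True.
  then (!v_0 || !v_5) forces v_5 = False.
  then (!v_0 || v_3) forces v_3 = True.
  then (!v_1 || !v_3 || v_5) forces v_1 = False.
  then (!v_0 || !v_3 || v_4 || v_5) forces v_4 = True.
  then (v_5 || v_6) forces v_6 = True.
  then (!v_2 || !v_3) forces v_2 = False.
All clauses satisfied.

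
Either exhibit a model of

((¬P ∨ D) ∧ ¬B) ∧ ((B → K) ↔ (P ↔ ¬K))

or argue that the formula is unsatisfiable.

K=F, B=F, D=T, P=T

  (¬P ∨ D) ∧ ¬B = True
    ¬P ∨ D = True
      ¬P = False
    ¬B = True
  (B → K) ↔ (P ↔ ¬K) = True
    B → K = True
    P ↔ ¬K = True
      ¬K = True
Both conjuncts True, so the formula holds.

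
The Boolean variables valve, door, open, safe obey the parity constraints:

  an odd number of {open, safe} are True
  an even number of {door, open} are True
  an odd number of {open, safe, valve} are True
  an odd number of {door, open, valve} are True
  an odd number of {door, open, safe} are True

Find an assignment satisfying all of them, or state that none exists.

The formula is unsatisfiable.

Adding constraints 1, 2, 3, 4 mod 2: every variable appears an even number of times on the left, so the left side is 0.
But the right sides sum to 1 (mod 2). 0 ≠ 1 — the system is inconsistent.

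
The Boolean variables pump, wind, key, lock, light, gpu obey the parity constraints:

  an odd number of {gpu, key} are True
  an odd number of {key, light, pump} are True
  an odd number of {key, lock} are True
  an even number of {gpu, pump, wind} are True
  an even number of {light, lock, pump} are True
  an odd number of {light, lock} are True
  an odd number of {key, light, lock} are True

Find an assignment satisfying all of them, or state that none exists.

pump = True, wind = False, key = False, lock = True, light = False, gpu = True

{gpu, key}: 1 true → odd ✓
{key, light, pump}: 1 true → odd ✓
{key, lock}: 1 true → odd ✓
{gpu, pump, wind}: 2 true → even ✓
{light, lock, pump}: 2 true → even ✓
{light, lock}: 1 true → odd ✓
{key, light, lock}: 1 true → odd ✓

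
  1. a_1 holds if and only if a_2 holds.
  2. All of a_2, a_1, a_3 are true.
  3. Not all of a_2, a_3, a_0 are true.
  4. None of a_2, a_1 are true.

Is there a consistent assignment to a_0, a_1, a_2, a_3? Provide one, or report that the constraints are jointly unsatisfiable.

Case a_1 = True:
  Constraint (4) is violated (a_1=T) — contradiction.
Case a_1 = False:
  Constraint (2) is violated (a_1=F) — contradiction.
Both cases fail — unsatisfiable.

The formula is unsatisfiable.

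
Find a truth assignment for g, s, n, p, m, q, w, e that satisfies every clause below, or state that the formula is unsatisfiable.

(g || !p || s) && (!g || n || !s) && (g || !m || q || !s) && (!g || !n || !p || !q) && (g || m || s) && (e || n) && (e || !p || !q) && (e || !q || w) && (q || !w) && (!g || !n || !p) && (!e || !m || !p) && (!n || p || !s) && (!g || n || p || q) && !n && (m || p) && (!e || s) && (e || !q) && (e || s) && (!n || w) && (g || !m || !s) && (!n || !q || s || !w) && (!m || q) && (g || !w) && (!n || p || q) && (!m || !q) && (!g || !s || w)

g=F; s=T; n=F; p=T; m=F; q=F; w=F; e=T

Unit clause (!n) forces n = False.
In (e || n) only e is left, so e = True.
In (!e || s) only s is left, so s = True.
In (!g || n || !s) only !g is left, so g = False.
In (g || !m || !s) only !m is left, so m = False.
In (g || !w) only !w is left, so w = False.
In (m || p) only p is left, so p = True.
Set q = False.
All clauses satisfied.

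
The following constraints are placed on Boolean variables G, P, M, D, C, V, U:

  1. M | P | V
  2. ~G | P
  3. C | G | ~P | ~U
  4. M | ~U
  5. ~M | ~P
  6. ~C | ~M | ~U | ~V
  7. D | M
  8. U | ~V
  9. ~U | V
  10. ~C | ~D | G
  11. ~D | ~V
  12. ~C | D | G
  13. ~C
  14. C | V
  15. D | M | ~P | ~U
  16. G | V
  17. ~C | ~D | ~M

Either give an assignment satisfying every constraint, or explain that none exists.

Unit clause (~C) forces C = False.
In (C | V) only V is left, so V = True.
In (U | ~V) only U is left, so U = True.
In (~D | ~V) only ~D is left, so D = False.
In (M | ~U) only M is left, so M = True.
In (~M | ~P) only ~P is left, so P = False.
In (~G | P) only ~G is left, so G = False.
All clauses satisfied.

G = False, P = False, M = True, D = False, C = False, V = True, U = True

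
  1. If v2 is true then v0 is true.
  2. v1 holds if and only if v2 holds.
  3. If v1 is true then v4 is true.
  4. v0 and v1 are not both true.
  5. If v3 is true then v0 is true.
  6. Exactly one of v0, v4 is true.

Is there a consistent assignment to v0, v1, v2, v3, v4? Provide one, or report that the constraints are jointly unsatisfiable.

v0 = True, v1 = False, v2 = False, v3 = False, v4 = False

  (1) v2=F ⇒ v0: vacuous ✓
  (2) v1=F, v2=F — same ✓
  (3) v1=F ⇒ v4: vacuous ✓
  (4) v0=T, v1=F — not both ✓
  (5) v3=F ⇒ v0: vacuous ✓
  (6) {v0, v4}: 1 true — exactly one ✓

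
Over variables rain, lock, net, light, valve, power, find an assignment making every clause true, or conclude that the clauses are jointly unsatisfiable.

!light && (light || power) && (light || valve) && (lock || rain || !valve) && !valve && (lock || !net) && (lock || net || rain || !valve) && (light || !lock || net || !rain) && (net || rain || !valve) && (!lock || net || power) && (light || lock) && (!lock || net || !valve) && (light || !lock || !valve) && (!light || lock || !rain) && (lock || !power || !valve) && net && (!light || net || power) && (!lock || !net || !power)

Case valve = True:
  Clause (!valve) is falsified — contradiction.
Case valve = False:
  (!light) forces light = False.
  Clause (light || valve) is falsified — contradiction.
Both cases fail, so the formula is unsatisfiable.

Unsatisfiable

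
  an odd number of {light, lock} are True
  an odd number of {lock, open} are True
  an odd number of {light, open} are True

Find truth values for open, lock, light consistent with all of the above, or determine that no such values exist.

Adding constraints 1, 2, 3 mod 2: every variable appears an even number of times on the left, so the left side is 0.
But the right sides sum to 1 (mod 2). 0 ≠ 1 — the system is inconsistent.

No satisfying assignment exists.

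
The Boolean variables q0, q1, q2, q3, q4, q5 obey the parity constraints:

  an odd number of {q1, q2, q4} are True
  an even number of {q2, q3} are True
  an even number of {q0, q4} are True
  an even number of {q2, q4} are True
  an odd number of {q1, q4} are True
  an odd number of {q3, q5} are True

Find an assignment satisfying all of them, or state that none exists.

q0: False, q1: True, q2: False, q3: False, q4: False, q5: True

{q1, q2, q4}: 1 true → odd ✓
{q2, q3}: 0 true → even ✓
{q0, q4}: 0 true → even ✓
{q2, q4}: 0 true → even ✓
{q1, q4}: 1 true → odd ✓
{q3, q5}: 1 true → odd ✓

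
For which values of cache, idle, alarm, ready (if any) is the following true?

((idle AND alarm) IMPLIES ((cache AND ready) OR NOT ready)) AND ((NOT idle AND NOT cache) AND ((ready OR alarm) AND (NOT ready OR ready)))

cache=F, idle=F, alarm=F, ready=T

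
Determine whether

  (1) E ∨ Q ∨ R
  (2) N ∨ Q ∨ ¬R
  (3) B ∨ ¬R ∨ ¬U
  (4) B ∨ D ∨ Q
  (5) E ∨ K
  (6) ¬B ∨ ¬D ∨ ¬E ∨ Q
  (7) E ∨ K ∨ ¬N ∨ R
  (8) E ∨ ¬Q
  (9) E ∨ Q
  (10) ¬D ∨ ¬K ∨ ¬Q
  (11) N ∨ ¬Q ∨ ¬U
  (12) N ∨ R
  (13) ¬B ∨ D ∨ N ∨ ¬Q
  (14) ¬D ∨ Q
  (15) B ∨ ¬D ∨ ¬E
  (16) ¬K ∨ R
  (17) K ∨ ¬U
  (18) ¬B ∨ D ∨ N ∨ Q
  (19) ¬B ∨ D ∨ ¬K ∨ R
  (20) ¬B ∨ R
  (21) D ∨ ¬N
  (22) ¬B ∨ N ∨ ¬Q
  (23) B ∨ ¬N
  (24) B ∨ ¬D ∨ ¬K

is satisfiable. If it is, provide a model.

Set U = False.
Set B = False.
  then (B ∨ ¬N) forces N = False.
  then (N ∨ R) forces R = True.
  then (N ∨ Q ∨ ¬R) forces Q = True.
  then (E ∨ ¬Q) forces E = True.
  then (B ∨ ¬D ∨ ¬E) forces D = False.
Set K = False.
All clauses satisfied.

U = False, B = False, D = False, Q = True, R = True, N = False, K = False, E = True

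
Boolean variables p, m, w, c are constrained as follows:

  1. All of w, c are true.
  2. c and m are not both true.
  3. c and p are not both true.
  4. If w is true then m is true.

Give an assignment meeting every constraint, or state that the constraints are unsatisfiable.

Unsatisfiable — no assignment works.

Case w = True:
  (1) forces c = True.
  (2) with c=T forces m = False.
  Constraint (4) is violated (w=T, m=F) — contradiction.
Case w = False:
  Constraint (1) is violated (w=F) — contradiction.
Both cases fail — unsatisfiable.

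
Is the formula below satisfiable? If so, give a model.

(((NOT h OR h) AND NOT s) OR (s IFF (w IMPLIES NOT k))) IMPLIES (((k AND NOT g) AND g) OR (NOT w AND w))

h=F, s=T, w=T, g=F, k=T

  (((NOT h OR h) AND NOT s) OR (s IFF (w IMPLIES NOT k))) IMPLIES (((k AND NOT g) AND g) OR (NOT w AND w)) = True
    ((NOT h OR h) AND NOT s) OR (s IFF (w IMPLIES NOT k)) = False
      (NOT h OR h) AND NOT s = False
        NOT h OR h = True
          NOT h = True
        NOT s = False
      s IFF (w IMPLIES NOT k) = False
        w IMPLIES NOT k = False
          NOT k = False
    ((k AND NOT g) AND g) OR (NOT w AND w) = False
      (k AND NOT g) AND g = False
        k AND NOT g = True
          NOT g = True
      NOT w AND w = False
        NOT w = False
The formula evaluates to True.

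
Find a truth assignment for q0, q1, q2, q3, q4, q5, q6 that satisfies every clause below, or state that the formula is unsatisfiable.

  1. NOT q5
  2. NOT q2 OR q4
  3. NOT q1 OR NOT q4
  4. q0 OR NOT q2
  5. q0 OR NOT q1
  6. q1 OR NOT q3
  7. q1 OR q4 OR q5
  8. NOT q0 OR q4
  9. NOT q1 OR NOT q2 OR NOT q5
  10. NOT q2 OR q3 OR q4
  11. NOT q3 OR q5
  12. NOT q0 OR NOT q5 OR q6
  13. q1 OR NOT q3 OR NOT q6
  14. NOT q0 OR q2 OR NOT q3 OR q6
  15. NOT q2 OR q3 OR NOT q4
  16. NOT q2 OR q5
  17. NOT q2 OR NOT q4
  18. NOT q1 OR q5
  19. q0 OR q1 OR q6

Unit clause (NOT q5) forces q5 = False.
In (NOT q3 OR q5) only NOT q3 is left, so q3 = False.
In (NOT q2 OR q5) only NOT q2 is left, so q2 = False.
In (NOT q1 OR q5) only NOT q1 is left, so q1 = False.
In (q1 OR q4 OR q5) only q4 is left, so q4 = True.
Set q0 = False.
  then (q0 OR q1 OR q6) forces q6 = True.
All clauses satisfied.

q0: False; q1: False; q2: False; q3: False; q4: True; q5: False; q6: True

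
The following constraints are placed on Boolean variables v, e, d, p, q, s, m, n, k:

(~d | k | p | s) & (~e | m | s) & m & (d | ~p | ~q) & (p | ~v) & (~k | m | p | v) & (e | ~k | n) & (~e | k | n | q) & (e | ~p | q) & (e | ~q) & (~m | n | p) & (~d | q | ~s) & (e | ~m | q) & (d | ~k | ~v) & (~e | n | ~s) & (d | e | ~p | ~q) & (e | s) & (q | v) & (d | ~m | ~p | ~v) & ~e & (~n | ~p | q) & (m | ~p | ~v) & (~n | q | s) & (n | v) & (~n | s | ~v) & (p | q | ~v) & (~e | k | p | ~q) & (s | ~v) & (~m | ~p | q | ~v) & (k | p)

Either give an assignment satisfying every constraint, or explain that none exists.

Case e = True:
  Clause (~e) is falsified — contradiction.
Case e = False:
  (m) forces m = True.
  (e | ~q) forces q = False.
  Clause (e | ~m | q) is falsified — contradiction.
Both cases fail, so the formula is unsatisfiable.

Unsatisfiable — no assignment works.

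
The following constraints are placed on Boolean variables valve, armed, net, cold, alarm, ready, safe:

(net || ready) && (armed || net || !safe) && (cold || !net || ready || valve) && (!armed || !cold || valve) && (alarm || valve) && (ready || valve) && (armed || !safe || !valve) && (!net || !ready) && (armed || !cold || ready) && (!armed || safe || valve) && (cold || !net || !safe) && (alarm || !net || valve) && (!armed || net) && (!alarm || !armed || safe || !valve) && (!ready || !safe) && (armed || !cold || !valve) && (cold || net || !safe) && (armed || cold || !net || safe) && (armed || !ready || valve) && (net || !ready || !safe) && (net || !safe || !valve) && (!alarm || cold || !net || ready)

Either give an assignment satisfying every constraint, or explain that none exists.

Try valve = False:
  (alarm || valve) forces alarm = True.
  (ready || valve) forces ready = True.
  (!net || !ready) forces net = False.
  (!armed || net) forces armed = False.
  clause (armed || !ready || valve) is falsified — backtrack.
So valve = True.
Set armed = True.
  then (!armed || net) forces net = True.
  then (!net || !ready) forces ready = False.
Set cold = True.
Set alarm = True.
  then (!alarm || !armed || safe || !valve) forces safe = True.
All clauses satisfied.

valve = True; armed = True; net = True; cold = True; alarm = True; ready = False; safe = True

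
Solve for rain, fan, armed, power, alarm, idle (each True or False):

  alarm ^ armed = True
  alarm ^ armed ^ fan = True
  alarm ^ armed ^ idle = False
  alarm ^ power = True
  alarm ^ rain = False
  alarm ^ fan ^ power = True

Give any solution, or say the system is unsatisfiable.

rain = False, fan = False, armed = True, power = True, alarm = False, idle = True

alarm ^ armed = F ^ T = True ✓
alarm ^ armed ^ fan = F ^ T ^ F = True ✓
alarm ^ armed ^ idle = F ^ T ^ T = False ✓
alarm ^ power = F ^ T = True ✓
alarm ^ rain = F ^ F = False ✓
alarm ^ fan ^ power = F ^ F ^ T = True ✓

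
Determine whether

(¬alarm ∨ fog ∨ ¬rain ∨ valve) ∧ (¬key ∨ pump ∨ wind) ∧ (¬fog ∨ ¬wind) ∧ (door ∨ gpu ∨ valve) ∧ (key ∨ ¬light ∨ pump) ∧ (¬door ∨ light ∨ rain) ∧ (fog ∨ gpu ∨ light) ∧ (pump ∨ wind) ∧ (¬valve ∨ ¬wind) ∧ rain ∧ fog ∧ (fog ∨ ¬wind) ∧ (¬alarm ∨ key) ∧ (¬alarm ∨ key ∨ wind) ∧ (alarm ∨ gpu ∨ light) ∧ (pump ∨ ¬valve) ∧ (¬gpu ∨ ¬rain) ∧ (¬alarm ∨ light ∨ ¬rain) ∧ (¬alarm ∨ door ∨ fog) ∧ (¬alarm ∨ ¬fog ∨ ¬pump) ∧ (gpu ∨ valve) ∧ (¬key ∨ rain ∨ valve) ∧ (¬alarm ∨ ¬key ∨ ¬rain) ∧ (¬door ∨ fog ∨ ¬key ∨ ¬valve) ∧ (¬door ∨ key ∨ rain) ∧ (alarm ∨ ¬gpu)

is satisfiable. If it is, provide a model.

pump = True; gpu = False; door = False; valve = True; wind = False; fog = True; alarm = False; rain = True; key = True; light = True

Unit clause (rain) forces rain = True.
Unit clause (fog) forces fog = True.
In (¬gpu ∨ ¬rain) only ¬gpu is left, so gpu = False.
In (gpu ∨ valve) only valve is left, so valve = True.
In (¬fog ∨ ¬wind) only ¬wind is left, so wind = False.
In (pump ∨ wind) only pump is left, so pump = True.
In (¬alarm ∨ ¬fog ∨ ¬pump) only ¬alarm is left, so alarm = False.
In (alarm ∨ gpu ∨ light) only light is left, so light = True.
Set door = False.
Set key = True.
All clauses satisfied.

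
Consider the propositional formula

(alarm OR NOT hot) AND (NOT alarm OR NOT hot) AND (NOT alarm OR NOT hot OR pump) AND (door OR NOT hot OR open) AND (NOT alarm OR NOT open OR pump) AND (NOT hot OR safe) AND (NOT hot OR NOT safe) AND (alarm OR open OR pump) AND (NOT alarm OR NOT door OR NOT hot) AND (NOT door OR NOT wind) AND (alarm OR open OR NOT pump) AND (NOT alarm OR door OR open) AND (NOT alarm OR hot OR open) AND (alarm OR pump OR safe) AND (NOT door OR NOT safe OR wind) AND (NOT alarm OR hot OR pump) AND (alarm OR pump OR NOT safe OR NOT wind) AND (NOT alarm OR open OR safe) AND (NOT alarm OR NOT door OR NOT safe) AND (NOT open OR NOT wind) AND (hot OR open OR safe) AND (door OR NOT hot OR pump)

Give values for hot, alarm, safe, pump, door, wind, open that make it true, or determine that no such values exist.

hot=F; alarm=T; safe=F; pump=T; door=T; wind=F; open=T

Try hot = True:
  (alarm OR NOT hot) forces alarm = True.
  clause (NOT alarm OR NOT hot) is falsified — backtrack.
So hot = False.
Set alarm = True.
  then (NOT alarm OR hot OR open) forces open = True.
  then (NOT alarm OR hot OR pump) forces pump = True.
  then (NOT open OR NOT wind) forces wind = False.
Set safe = False.
Set door = True.
All clauses satisfied.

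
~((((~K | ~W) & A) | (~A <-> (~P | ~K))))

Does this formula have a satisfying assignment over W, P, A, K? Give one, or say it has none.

W: False, P: True, A: False, K: True

  ~((((~K | ~W) & A) | (~A <-> (~P | ~K)))) = True
    ((~K | ~W) & A) | (~A <-> (~P | ~K)) = False
      (~K | ~W) & A = False
        ~K | ~W = True
          ~K = False
          ~W = True
      ~A <-> (~P | ~K) = False
        ~A = True
        ~P | ~K = False
          ~P = False
          ~K = False
The formula evaluates to True.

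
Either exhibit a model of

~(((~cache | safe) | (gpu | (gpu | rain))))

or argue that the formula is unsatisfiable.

cache: True, rain: False, gpu: False, safe: False

  ~(((~cache | safe) | (gpu | (gpu | rain)))) = True
    (~cache | safe) | (gpu | (gpu | rain)) = False
      ~cache | safe = False
        ~cache = False
      gpu | (gpu | rain) = False
        gpu | rain = False
The formula evaluates to True.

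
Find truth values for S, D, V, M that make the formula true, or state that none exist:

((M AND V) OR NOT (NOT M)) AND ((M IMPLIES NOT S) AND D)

S = False; D = True; V = True; M = True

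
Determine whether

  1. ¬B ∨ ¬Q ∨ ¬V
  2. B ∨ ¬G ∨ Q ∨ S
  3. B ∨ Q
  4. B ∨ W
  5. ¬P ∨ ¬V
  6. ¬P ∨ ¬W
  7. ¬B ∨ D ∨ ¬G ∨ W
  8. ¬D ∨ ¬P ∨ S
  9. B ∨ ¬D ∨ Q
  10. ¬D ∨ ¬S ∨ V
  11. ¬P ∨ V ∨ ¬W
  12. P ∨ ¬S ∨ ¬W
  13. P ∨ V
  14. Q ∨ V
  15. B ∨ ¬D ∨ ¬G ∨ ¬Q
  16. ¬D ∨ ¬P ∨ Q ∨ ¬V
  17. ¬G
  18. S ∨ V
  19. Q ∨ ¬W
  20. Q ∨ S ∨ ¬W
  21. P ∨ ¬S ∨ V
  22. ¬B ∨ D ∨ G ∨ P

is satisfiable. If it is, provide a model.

S = True; V = False; Q = True; D = False; P = True; W = False; B = True; G = False

Unit clause (¬G) forces G = False.
Set S = True.
Set V = False.
  then (¬D ∨ ¬S ∨ V) forces D = False.
  then (P ∨ V) forces P = True.
  then (Q ∨ V) forces Q = True.
  then (¬P ∨ ¬W) forces W = False.
  then (B ∨ W) forces B = True.
All clauses satisfied.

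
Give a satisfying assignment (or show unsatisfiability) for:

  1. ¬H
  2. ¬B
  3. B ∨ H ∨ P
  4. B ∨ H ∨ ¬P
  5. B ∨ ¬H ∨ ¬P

Unsatisfiable — no assignment works.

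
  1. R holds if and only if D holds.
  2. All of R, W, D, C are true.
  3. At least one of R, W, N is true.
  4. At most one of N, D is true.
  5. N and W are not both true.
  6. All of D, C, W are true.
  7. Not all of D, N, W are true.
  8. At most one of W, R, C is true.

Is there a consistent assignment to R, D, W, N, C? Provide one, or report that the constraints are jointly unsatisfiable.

UNSATISFIABLE

Case W = True:
  (2) forces R = True.
  Constraint (8) is violated (W=T, R=T) — contradiction.
Case W = False:
  Constraint (2) is violated (W=F) — contradiction.
Both cases fail — unsatisfiable.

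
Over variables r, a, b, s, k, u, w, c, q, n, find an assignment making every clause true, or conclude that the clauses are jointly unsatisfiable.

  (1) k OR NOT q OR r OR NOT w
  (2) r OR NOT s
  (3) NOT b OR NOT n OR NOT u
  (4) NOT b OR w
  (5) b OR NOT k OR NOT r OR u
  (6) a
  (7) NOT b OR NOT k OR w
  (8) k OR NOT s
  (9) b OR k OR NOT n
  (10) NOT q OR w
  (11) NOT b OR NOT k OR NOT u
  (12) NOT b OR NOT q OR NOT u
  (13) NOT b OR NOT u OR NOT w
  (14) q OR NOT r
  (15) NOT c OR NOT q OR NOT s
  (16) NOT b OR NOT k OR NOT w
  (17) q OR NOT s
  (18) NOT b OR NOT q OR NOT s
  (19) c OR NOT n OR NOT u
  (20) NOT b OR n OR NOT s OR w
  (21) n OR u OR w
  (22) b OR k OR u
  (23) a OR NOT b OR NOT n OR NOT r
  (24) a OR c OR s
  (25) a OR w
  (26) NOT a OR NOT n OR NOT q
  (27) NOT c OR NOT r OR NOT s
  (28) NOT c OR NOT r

r: True, a: True, b: False, s: True, k: True, u: True, w: True, c: False, q: True, n: False

Unit clause (a) forces a = True.
Set r = True.
  then (q OR NOT r) forces q = True.
  then (NOT a OR NOT n OR NOT q) forces n = False.
  then (NOT c OR NOT r) forces c = False.
  then (NOT q OR w) forces w = True.
Set b = False.
Set s = True.
  then (k OR NOT s) forces k = True.
  then (b OR NOT k OR NOT r OR u) forces u = True.
All clauses satisfied.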